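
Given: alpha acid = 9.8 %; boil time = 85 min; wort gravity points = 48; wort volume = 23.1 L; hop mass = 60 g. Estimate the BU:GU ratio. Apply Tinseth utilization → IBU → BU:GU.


U = 1.65·0.000125^(GP/1000)·(1−e^(−0.04t))/4.15;  IBU = (α/100)·m·U·1000/V;  BU:GU = IBU/GP
U = 1.65·0.000125^(48/1000)·(1−e^(−0.04·85))/4.15 = 0.2497
IBU = (9.8/100)·60·0.2497·1000/23.1 = 63.5494
BU:GU = 63.5494/48

1.3239


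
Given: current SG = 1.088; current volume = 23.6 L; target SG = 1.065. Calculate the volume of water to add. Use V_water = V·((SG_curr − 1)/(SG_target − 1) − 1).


V_water = 23.6·((1.088 − 1)/(1.065 − 1) − 1)

8.3508 L


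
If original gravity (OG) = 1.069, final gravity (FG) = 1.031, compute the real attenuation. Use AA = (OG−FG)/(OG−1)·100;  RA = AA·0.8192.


AA = (1.069 − 1.031)/(1.069 − 1)·100 = 55.0725
RA = 55.0725·0.8192

45.1154 %


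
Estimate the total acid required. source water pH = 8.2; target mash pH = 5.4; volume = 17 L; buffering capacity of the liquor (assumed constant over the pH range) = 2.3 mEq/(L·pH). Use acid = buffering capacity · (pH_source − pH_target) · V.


acid = 2.3 · (8.2 − 5.4) · 17

109.4800 mEq


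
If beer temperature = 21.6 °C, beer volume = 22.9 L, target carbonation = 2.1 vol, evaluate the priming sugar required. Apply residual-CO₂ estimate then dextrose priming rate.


residual = 14.695·(0.01821 + 0.09011·e^(−0.04·T));  sugar = (target − residual)·4.0·V
residual = 14.695·(0.01821 + 0.09011·e^(−0.04·21.6)) = 0.8257
sugar = (2.1 − 0.8257)·4.0·22.9

116.7262 g


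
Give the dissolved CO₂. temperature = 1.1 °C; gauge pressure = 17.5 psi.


vols = (P + 14.695)·(0.01821 + 0.09011·e^(−0.04·T))
vols = (17.5 + 14.695)·(0.01821 + 0.09011·e^(−0.04·1.1))

3.3625 volumes


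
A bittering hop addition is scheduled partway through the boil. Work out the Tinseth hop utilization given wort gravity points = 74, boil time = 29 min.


U = 1.65·0.000125^(GP/1000) · (1 − e^(−0.04·t))/4.15
bigness = 1.65·0.000125^(74/1000) = 0.8485
boil_factor = (1 − e^(−0.04·29))/4.15 = 0.1654
U = 0.8485 · 0.1654

0.1404


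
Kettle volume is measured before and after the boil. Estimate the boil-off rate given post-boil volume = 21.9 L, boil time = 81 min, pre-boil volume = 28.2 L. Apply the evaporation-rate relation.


rate = (V_pre − V_post) / (t_min/60)
rate = (28.2 − 21.9) / (81/60)

4.6667 L/hr


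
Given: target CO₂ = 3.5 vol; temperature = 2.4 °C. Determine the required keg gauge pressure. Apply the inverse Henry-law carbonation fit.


psi = vols/(0.01821 + 0.09011·e^(−0.04·T)) − 14.695
psi = 3.5/(0.01821 + 0.09011·e^(−0.04·2.4)) − 14.695

20.2799 psi


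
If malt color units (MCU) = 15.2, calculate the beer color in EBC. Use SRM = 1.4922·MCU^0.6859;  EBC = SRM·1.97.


SRM = 1.4922·15.2^0.6859 = 9.6484
EBC = 9.6484·1.97

19.0073 EBC


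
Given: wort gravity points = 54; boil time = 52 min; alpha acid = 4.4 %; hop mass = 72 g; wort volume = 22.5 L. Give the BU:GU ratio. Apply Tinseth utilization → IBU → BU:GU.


U = 1.65·0.000125^(GP/1000)·(1−e^(−0.04t))/4.15;  IBU = (α/100)·m·U·1000/V;  BU:GU = IBU/GP
U = 1.65·0.000125^(54/1000)·(1−e^(−0.04·52))/4.15 = 0.2141
IBU = (4.4/100)·72·0.2141·1000/22.5 = 30.1519
BU:GU = 30.1519/54

0.5584


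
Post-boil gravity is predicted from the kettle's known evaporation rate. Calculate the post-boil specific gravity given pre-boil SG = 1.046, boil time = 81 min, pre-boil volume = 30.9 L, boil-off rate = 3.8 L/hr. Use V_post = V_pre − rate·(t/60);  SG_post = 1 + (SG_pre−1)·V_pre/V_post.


V_post = 30.9 − 3.8·(81/60) = 25.7700
SG_post = 1 + (1.046 − 1)·30.9/25.7700

1.0552


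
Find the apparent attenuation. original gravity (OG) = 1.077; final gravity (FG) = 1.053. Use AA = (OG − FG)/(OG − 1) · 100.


AA = (1.077 − 1.053)/(1.077 − 1) · 100

31.1688 %


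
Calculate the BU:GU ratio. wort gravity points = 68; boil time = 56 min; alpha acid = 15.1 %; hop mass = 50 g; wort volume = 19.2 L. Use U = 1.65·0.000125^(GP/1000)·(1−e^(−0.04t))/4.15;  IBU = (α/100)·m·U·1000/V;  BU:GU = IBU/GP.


U = 1.65·0.000125^(68/1000)·(1−e^(−0.04·56))/4.15 = 0.1928
IBU = (15.1/100)·50·0.1928·1000/19.2 = 75.8204
BU:GU = 75.8204/68

1.1150


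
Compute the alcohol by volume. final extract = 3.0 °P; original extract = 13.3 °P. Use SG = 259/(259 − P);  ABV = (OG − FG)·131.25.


OG = 259/(259 − 13.3) = 1.0541
FG = 259/(259 − 3.0) = 1.0117
ABV = (1.0541 − 1.0117)·131.25

5.5666 % ABV


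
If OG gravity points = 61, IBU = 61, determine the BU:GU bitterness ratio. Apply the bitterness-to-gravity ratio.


BU:GU = IBU / OG_points
BU:GU = 61 / 61

1.0000


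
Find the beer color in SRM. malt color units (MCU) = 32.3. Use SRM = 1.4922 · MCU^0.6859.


SRM = 1.4922 · 32.3^0.6859

16.1804 SRM


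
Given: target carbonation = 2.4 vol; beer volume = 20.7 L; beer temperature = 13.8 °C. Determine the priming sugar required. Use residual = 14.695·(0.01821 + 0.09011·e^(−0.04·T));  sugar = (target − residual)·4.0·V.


residual = 14.695·(0.01821 + 0.09011·e^(−0.04·13.8)) = 1.0300
sugar = (2.4 − 1.0300)·4.0·20.7

113.4321 g


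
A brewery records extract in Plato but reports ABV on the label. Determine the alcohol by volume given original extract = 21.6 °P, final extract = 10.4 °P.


SG = 259/(259 − P);  ABV = (OG − FG)·131.25
OG = 259/(259 − 21.6) = 1.0910
FG = 259/(259 − 10.4) = 1.0418
ABV = (1.0910 − 1.0418)·131.25

6.4511 % ABV


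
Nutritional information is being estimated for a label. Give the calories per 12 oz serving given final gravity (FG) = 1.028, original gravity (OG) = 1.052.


ABW = (OG−FG)·131.25·0.79/FG;  °P = 259 − 259/SG (for OG→OE and FG→AE);  RE = 0.1808·OE + 0.8192·AE;  Cal = (6.9·ABW + 4·(RE−0.1))·FG·3.55
ABW = (1.052 − 1.028)·131.25·0.79/1.028 = 2.4207
OE = 259 − 259/1.052 = 12.8023 °P
AE = 259 − 259/1.028 = 7.0545 °P
RE = 0.1808·12.8023 + 0.8192·7.0545 = 8.0937 °P
Cal = (6.9·2.4207 + 4·(8.0937−0.1))·1.028·3.55

177.6443 kcal


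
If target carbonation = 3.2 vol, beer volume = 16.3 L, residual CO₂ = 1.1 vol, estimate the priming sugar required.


sugar = (target − residual)·4.0·V
sugar = (3.2 − 1.1)·4.0·16.3

136.9200 g


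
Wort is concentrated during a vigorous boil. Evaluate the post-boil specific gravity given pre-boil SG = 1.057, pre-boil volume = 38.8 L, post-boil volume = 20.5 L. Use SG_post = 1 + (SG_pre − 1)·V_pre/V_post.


pts_pre = (1.057 − 1)·1000 = 57.0000
pts_post = 57.0000·38.8/20.5 = 107.8829
SG_post = 1 + 107.8829/1000

1.1079


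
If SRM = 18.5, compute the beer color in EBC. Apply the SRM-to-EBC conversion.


EBC = SRM · 1.97
EBC = 18.5 · 1.97

36.4450 EBC


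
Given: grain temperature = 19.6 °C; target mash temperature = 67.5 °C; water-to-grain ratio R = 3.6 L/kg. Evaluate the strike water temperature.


T_strike = (0.41/R)·(T_mash − T_grain) + T_mash
T_strike = (0.41/3.6)·(67.5 − 19.6) + 67.5

72.9553 °C


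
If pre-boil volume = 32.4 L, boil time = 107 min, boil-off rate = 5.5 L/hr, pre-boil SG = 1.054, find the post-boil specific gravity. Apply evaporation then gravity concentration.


V_post = V_pre − rate·(t/60);  SG_post = 1 + (SG_pre−1)·V_pre/V_post
V_post = 32.4 − 5.5·(107/60) = 22.5917
SG_post = 1 + (1.054 − 1)·32.4/22.5917

1.0774


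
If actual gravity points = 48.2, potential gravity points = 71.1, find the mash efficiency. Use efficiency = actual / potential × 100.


efficiency = 48.2 / 71.1 × 100

67.7918 %


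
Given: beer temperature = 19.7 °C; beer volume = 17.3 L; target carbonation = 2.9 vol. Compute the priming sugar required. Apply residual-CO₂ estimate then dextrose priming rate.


residual = 14.695·(0.01821 + 0.09011·e^(−0.04·T));  sugar = (target − residual)·4.0·V
residual = 14.695·(0.01821 + 0.09011·e^(−0.04·19.7)) = 0.8698
sugar = (2.9 − 0.8698)·4.0·17.3

140.4923 g


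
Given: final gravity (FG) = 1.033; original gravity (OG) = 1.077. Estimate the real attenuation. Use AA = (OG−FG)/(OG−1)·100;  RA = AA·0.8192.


AA = (1.077 − 1.033)/(1.077 − 1)·100 = 57.1429
RA = 57.1429·0.8192

46.8114 %


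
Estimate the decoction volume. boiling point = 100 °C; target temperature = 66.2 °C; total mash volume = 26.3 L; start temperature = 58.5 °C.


V_dec = V_total·(T_target − T_start)/(T_boil − T_start)
V_dec = 26.3·(66.2 − 58.5)/(100 − 58.5)

4.8798 L


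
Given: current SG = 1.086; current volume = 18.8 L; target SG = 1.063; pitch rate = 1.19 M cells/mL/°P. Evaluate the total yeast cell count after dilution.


V_w = V·((SG_c−1)/(SG_t−1)−1);  °P = 259 − 259/SG_t;  cells = rate·(V+V_w)·°P
V_w = 18.8·((1.086−1)/(1.063−1)−1) = 6.8635
V_final = 18.8 + 6.8635 = 25.6635
°P = 259 − 259/1.063 = 15.3500
cells = 1.19·25.6635·15.3500

468.7807 billion cells


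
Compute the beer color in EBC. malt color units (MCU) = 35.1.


SRM = 1.4922·MCU^0.6859;  EBC = SRM·1.97
SRM = 1.4922·35.1^0.6859 = 17.1298
EBC = 17.1298·1.97

33.7458 EBC


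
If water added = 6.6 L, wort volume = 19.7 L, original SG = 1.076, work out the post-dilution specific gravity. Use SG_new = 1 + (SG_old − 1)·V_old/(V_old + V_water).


pts = (1.076 − 1)·1000·19.7/(19.7 + 6.6) = 56.9278
SG_new = 1 + 56.9278/1000

1.0569


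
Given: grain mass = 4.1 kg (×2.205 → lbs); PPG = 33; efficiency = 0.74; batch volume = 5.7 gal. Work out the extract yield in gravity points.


points = lbs × PPG × eff / vol
lbs = 4.1 × 2.205 = 9.0405
points = 9.0405 × 33 × 0.74 / 5.7

38.7314 points


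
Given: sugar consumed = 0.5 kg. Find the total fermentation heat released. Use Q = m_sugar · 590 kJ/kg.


Q = 0.5 · 590

295.0000 kJ


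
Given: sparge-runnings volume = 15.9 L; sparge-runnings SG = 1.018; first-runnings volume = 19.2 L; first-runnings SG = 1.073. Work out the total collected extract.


total = Σ (SG_i − 1)·1000·V_i
first = (1.073 − 1)·1000·19.2 = 1401.6000
sparge = (1.018 − 1)·1000·15.9 = 286.2000
total = 1401.6000 + 286.2000

1687.8000 gravity·L


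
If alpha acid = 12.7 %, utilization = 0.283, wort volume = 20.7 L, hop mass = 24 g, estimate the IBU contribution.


IBU = (α/100)·mass·U·1000 / V
IBU = (12.7/100)·24·0.283·1000 / 20.7

41.6707 IBU


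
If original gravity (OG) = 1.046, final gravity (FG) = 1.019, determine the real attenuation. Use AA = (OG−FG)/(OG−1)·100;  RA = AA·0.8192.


AA = (1.046 − 1.019)/(1.046 − 1)·100 = 58.6957
RA = 58.6957·0.8192

48.0835 %


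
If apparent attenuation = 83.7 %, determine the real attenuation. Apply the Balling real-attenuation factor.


RA = AA · 0.8192
RA = 83.7 · 0.8192

68.5670 %


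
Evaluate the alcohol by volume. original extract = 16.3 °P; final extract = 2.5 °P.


SG = 259/(259 − P);  ABV = (OG − FG)·131.25
OG = 259/(259 − 16.3) = 1.0672
FG = 259/(259 − 2.5) = 1.0097
ABV = (1.0672 − 1.0097)·131.25

7.5357 % ABV


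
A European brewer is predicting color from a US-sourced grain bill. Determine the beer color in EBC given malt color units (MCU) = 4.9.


SRM = 1.4922·MCU^0.6859;  EBC = SRM·1.97
SRM = 1.4922·4.9^0.6859 = 4.4385
EBC = 4.4385·1.97

8.7438 EBC


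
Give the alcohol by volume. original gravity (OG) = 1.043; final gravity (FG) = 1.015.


ABV = (OG − FG) · 131.25
ABV = (1.043 − 1.015) · 131.25

3.6750 % ABV


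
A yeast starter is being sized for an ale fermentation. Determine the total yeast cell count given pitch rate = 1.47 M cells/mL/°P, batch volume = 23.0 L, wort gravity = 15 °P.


cells (billions) = rate · V_L · °P
cells = 1.47 · 23.0 · 15

507.1500 billion cells


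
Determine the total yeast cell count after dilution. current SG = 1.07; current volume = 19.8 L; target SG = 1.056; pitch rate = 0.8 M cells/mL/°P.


V_w = V·((SG_c−1)/(SG_t−1)−1);  °P = 259 − 259/SG_t;  cells = rate·(V+V_w)·°P
V_w = 19.8·((1.07−1)/(1.056−1)−1) = 4.9500
V_final = 19.8 + 4.9500 = 24.7500
°P = 259 − 259/1.056 = 13.7348
cells = 0.8·24.7500·13.7348

271.9500 billion cells


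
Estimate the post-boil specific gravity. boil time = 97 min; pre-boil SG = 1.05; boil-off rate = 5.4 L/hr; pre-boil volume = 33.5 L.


V_post = V_pre − rate·(t/60);  SG_post = 1 + (SG_pre−1)·V_pre/V_post
V_post = 33.5 − 5.4·(97/60) = 24.7700
SG_post = 1 + (1.05 − 1)·33.5/24.7700

1.0676


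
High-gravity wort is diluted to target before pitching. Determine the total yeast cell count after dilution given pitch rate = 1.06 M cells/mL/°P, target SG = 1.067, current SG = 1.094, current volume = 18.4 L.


V_w = V·((SG_c−1)/(SG_t−1)−1);  °P = 259 − 259/SG_t;  cells = rate·(V+V_w)·°P
V_w = 18.4·((1.094−1)/(1.067−1)−1) = 7.4149
V_final = 18.4 + 7.4149 = 25.8149
°P = 259 − 259/1.067 = 16.2634
cells = 1.06·25.8149·16.2634

445.0275 billion cells


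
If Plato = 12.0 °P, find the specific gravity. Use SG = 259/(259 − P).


SG = 259/(259 − 12.0)

1.0486


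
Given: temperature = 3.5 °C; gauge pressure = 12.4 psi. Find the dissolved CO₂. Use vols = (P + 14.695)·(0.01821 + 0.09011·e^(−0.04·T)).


vols = (12.4 + 14.695)·(0.01821 + 0.09011·e^(−0.04·3.5))

2.6160 volumes


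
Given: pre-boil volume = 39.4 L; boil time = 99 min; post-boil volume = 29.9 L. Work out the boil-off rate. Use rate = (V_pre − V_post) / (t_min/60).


rate = (39.4 − 29.9) / (99/60)

5.7576 L/hr


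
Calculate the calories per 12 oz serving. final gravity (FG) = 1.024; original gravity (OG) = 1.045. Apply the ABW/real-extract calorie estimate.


ABW = (OG−FG)·131.25·0.79/FG;  °P = 259 − 259/SG (for OG→OE and FG→AE);  RE = 0.1808·OE + 0.8192·AE;  Cal = (6.9·ABW + 4·(RE−0.1))·FG·3.55
ABW = (1.045 − 1.024)·131.25·0.79/1.024 = 2.1264
OE = 259 − 259/1.045 = 11.1531 °P
AE = 259 − 259/1.024 = 6.0703 °P
RE = 0.1808·11.1531 + 0.8192·6.0703 = 6.9893 °P
Cal = (6.9·2.1264 + 4·(6.9893−0.1))·1.024·3.55

153.5120 kcal


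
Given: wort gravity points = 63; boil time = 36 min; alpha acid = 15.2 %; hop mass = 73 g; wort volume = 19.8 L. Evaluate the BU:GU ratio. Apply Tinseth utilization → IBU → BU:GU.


U = 1.65·0.000125^(GP/1000)·(1−e^(−0.04t))/4.15;  IBU = (α/100)·m·U·1000/V;  BU:GU = IBU/GP
U = 1.65·0.000125^(63/1000)·(1−e^(−0.04·36))/4.15 = 0.1722
IBU = (15.2/100)·73·0.1722·1000/19.8 = 96.5180
BU:GU = 96.5180/63

1.5320


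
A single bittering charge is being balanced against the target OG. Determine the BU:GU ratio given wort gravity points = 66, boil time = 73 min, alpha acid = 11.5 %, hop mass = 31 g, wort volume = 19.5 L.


U = 1.65·0.000125^(GP/1000)·(1−e^(−0.04t))/4.15;  IBU = (α/100)·m·U·1000/V;  BU:GU = IBU/GP
U = 1.65·0.000125^(66/1000)·(1−e^(−0.04·73))/4.15 = 0.2079
IBU = (11.5/100)·31·0.2079·1000/19.5 = 37.9995
BU:GU = 37.9995/66

0.5758


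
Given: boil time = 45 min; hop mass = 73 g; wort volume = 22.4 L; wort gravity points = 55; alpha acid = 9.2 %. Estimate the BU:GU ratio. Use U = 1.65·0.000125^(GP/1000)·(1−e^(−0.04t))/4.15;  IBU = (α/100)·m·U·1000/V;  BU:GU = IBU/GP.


U = 1.65·0.000125^(55/1000)·(1−e^(−0.04·45))/4.15 = 0.2024
IBU = (9.2/100)·73·0.2024·1000/22.4 = 60.6959
BU:GU = 60.6959/55

1.1036


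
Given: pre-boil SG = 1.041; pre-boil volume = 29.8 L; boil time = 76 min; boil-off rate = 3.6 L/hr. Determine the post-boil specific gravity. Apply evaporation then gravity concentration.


V_post = V_pre − rate·(t/60);  SG_post = 1 + (SG_pre−1)·V_pre/V_post
V_post = 29.8 − 3.6·(76/60) = 25.2400
SG_post = 1 + (1.041 − 1)·29.8/25.2400

1.0484


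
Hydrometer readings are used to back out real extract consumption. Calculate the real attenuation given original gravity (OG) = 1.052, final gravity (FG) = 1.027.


AA = (OG−FG)/(OG−1)·100;  RA = AA·0.8192
AA = (1.052 − 1.027)/(1.052 − 1)·100 = 48.0769
RA = 48.0769·0.8192

39.3846 %


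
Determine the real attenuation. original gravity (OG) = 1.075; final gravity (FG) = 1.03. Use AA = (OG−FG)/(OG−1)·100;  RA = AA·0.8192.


AA = (1.075 − 1.03)/(1.075 − 1)·100 = 60.0000
RA = 60.0000·0.8192

49.1520 %


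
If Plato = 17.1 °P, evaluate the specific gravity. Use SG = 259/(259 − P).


SG = 259/(259 − 17.1)

1.0707


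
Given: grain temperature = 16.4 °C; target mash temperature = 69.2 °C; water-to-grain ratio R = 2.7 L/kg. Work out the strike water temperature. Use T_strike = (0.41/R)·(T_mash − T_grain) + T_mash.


T_strike = (0.41/2.7)·(69.2 − 16.4) + 69.2

77.2178 °C


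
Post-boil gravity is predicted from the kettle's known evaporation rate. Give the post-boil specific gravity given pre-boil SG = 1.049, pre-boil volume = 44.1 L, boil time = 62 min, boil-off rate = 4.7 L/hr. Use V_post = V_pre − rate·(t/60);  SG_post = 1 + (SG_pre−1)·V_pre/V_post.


V_post = 44.1 − 4.7·(62/60) = 39.2433
SG_post = 1 + (1.049 − 1)·44.1/39.2433

1.0551


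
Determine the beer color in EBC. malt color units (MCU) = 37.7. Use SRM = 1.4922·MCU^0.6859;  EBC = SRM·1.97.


SRM = 1.4922·37.7^0.6859 = 17.9903
EBC = 17.9903·1.97

35.4410 EBC


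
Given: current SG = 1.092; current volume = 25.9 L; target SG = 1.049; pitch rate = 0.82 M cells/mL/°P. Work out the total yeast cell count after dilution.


V_w = V·((SG_c−1)/(SG_t−1)−1);  °P = 259 − 259/SG_t;  cells = rate·(V+V_w)·°P
V_w = 25.9·((1.092−1)/(1.049−1)−1) = 22.7286
V_final = 25.9 + 22.7286 = 48.6286
°P = 259 − 259/1.049 = 12.0982
cells = 0.82·48.6286·12.0982

482.4205 billion cells


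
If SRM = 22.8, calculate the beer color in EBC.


EBC = SRM · 1.97
EBC = 22.8 · 1.97

44.9160 EBC


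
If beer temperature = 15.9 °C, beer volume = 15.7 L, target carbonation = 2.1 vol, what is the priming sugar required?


residual = 14.695·(0.01821 + 0.09011·e^(−0.04·T));  sugar = (target − residual)·4.0·V
residual = 14.695·(0.01821 + 0.09011·e^(−0.04·15.9)) = 0.9686
sugar = (2.1 − 0.9686)·4.0·15.7

71.0508 g


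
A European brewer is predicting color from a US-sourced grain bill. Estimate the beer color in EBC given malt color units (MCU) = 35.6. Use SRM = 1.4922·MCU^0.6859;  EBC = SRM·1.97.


SRM = 1.4922·35.6^0.6859 = 17.2968
EBC = 17.2968·1.97

34.0748 EBC


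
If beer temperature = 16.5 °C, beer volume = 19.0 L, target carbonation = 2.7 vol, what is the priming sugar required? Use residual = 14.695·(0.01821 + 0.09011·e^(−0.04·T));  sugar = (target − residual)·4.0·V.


residual = 14.695·(0.01821 + 0.09011·e^(−0.04·16.5)) = 0.9520
sugar = (2.7 − 0.9520)·4.0·19.0

132.8485 g


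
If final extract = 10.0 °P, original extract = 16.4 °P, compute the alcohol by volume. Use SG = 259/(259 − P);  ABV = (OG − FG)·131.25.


OG = 259/(259 − 16.4) = 1.0676
FG = 259/(259 − 10.0) = 1.0402
ABV = (1.0676 − 1.0402)·131.25

3.6015 % ABV


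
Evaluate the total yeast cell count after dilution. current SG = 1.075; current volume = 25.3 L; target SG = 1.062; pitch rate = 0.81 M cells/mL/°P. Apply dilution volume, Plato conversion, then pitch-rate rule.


V_w = V·((SG_c−1)/(SG_t−1)−1);  °P = 259 − 259/SG_t;  cells = rate·(V+V_w)·°P
V_w = 25.3·((1.075−1)/(1.062−1)−1) = 5.3048
V_final = 25.3 + 5.3048 = 30.6048
°P = 259 − 259/1.062 = 15.1205
cells = 0.81·30.6048·15.1205

374.8367 billion cells


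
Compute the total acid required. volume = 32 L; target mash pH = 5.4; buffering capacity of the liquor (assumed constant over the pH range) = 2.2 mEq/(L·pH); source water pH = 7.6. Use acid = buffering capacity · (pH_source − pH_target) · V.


acid = 2.2 · (7.6 − 5.4) · 32

154.8800 mEq


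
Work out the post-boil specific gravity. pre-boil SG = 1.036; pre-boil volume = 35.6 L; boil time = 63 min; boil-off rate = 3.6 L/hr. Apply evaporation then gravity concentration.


V_post = V_pre − rate·(t/60);  SG_post = 1 + (SG_pre−1)·V_pre/V_post
V_post = 35.6 − 3.6·(63/60) = 31.8200
SG_post = 1 + (1.036 − 1)·35.6/31.8200

1.0403


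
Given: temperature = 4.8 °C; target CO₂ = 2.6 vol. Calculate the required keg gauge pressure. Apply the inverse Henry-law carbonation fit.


psi = vols/(0.01821 + 0.09011·e^(−0.04·T)) − 14.695
psi = 2.6/(0.01821 + 0.09011·e^(−0.04·4.8)) − 14.695

13.3893 psi


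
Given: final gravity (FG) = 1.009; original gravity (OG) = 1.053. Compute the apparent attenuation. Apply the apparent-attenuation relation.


AA = (OG − FG)/(OG − 1) · 100
AA = (1.053 − 1.009)/(1.053 − 1) · 100

83.0189 %


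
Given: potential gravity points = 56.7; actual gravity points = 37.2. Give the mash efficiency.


efficiency = actual / potential × 100
efficiency = 37.2 / 56.7 × 100

65.6085 %


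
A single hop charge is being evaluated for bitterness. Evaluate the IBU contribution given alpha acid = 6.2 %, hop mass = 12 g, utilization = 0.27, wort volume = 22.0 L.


IBU = (α/100)·mass·U·1000 / V
IBU = (6.2/100)·12·0.27·1000 / 22.0

9.1309 IBU


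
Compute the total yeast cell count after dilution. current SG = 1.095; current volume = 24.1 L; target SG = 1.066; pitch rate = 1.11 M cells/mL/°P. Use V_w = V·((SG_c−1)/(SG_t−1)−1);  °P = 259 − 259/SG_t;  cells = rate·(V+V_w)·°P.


V_w = 24.1·((1.095−1)/(1.066−1)−1) = 10.5894
V_final = 24.1 + 10.5894 = 34.6894
°P = 259 − 259/1.066 = 16.0356
cells = 1.11·34.6894·16.0356

617.4562 billion cells


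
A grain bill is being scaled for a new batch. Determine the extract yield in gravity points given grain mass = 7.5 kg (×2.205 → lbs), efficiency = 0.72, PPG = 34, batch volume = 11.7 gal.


points = lbs × PPG × eff / vol
lbs = 7.5 × 2.205 = 16.5375
points = 16.5375 × 34 × 0.72 / 11.7

34.6015 points


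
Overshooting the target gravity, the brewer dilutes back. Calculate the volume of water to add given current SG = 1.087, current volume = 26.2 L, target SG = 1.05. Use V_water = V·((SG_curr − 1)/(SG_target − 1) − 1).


V_water = 26.2·((1.087 − 1)/(1.05 − 1) − 1)

19.3880 L


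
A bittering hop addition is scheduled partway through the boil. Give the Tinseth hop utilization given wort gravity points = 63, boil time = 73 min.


U = 1.65·0.000125^(GP/1000) · (1 − e^(−0.04·t))/4.15
bigness = 1.65·0.000125^(63/1000) = 0.9367
boil_factor = (1 − e^(−0.04·73))/4.15 = 0.2280
U = 0.9367 · 0.2280

0.2135


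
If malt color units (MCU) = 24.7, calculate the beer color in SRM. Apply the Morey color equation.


SRM = 1.4922 · MCU^0.6859
SRM = 1.4922 · 24.7^0.6859

13.4610 SRM


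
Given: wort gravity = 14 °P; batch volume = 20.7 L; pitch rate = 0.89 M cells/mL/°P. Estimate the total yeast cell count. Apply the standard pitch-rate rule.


cells (billions) = rate · V_L · °P
cells = 0.89 · 20.7 · 14

257.9220 billion cells


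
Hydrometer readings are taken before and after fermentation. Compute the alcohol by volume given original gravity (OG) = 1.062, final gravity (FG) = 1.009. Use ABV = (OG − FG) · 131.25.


ABV = (1.062 − 1.009) · 131.25

6.9563 % ABV


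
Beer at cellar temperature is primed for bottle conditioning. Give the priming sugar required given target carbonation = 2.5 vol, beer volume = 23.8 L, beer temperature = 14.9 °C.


residual = 14.695·(0.01821 + 0.09011·e^(−0.04·T));  sugar = (target − residual)·4.0·V
residual = 14.695·(0.01821 + 0.09011·e^(−0.04·14.9)) = 0.9972
sugar = (2.5 − 0.9972)·4.0·23.8

143.0640 g


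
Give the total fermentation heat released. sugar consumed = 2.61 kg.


Q = m_sugar · 590 kJ/kg
Q = 2.61 · 590

1539.9000 kJ


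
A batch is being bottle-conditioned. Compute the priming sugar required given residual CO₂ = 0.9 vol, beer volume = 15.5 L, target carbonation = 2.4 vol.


sugar = (target − residual)·4.0·V
sugar = (2.4 − 0.9)·4.0·15.5

93.0000 g


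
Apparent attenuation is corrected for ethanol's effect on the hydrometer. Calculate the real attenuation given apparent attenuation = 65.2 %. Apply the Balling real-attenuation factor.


RA = AA · 0.8192
RA = 65.2 · 0.8192

53.4118 %


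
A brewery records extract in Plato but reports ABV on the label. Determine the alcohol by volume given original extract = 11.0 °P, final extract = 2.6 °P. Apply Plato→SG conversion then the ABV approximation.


SG = 259/(259 − P);  ABV = (OG − FG)·131.25
OG = 259/(259 − 11.0) = 1.0444
FG = 259/(259 − 2.6) = 1.0101
ABV = (1.0444 − 1.0101)·131.25

4.4906 % ABV


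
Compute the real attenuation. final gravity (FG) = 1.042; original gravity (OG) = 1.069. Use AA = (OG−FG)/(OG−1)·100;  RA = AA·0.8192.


AA = (1.069 − 1.042)/(1.069 − 1)·100 = 39.1304
RA = 39.1304·0.8192

32.0557 %


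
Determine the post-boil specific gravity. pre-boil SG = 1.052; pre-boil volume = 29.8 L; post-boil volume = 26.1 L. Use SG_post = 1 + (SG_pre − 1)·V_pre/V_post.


pts_pre = (1.052 − 1)·1000 = 52.0000
pts_post = 52.0000·29.8/26.1 = 59.3716
SG_post = 1 + 59.3716/1000

1.0594


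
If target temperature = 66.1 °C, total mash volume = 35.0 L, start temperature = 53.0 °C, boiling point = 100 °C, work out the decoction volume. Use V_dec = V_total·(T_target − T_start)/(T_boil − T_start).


V_dec = 35.0·(66.1 − 53.0)/(100 − 53.0)

9.7553 L


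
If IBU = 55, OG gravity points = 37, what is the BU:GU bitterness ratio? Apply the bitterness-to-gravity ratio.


BU:GU = IBU / OG_points
BU:GU = 55 / 37

1.4865


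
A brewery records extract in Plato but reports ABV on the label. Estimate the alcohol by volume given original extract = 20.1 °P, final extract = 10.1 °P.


SG = 259/(259 − P);  ABV = (OG − FG)·131.25
OG = 259/(259 − 20.1) = 1.0841
FG = 259/(259 − 10.1) = 1.0406
ABV = (1.0841 − 1.0406)·131.25

5.7169 % ABV


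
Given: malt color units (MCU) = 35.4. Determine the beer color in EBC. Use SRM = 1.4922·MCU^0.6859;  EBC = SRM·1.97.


SRM = 1.4922·35.4^0.6859 = 17.2301
EBC = 17.2301·1.97

33.9433 EBC


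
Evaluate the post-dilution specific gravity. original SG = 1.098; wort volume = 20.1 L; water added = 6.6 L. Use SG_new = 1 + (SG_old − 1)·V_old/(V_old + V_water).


pts = (1.098 − 1)·1000·20.1/(20.1 + 6.6) = 73.7753
SG_new = 1 + 73.7753/1000

1.0738


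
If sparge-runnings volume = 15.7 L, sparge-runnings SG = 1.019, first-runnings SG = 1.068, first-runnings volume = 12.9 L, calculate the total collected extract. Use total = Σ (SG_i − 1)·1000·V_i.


first = (1.068 − 1)·1000·12.9 = 877.2000
sparge = (1.019 − 1)·1000·15.7 = 298.3000
total = 877.2000 + 298.3000

1175.5000 gravity·L


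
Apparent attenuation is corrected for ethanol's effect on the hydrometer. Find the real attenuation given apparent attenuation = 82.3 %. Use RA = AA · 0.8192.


RA = 82.3 · 0.8192

67.4202 %


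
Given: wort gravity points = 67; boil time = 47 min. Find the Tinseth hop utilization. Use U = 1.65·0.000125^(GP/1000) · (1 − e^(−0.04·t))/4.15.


bigness = 1.65·0.000125^(67/1000) = 0.9036
boil_factor = (1 − e^(−0.04·47))/4.15 = 0.2042
U = 0.9036 · 0.2042

0.1845


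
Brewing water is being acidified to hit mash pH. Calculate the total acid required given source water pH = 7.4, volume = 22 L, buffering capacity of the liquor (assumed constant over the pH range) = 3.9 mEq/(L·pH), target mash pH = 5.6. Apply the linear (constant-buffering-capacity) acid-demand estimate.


acid = buffering capacity · (pH_source − pH_target) · V
acid = 3.9 · (7.4 − 5.6) · 22

154.4400 mEq


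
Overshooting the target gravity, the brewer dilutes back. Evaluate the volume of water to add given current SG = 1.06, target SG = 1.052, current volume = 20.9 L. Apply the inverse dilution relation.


V_water = V·((SG_curr − 1)/(SG_target − 1) − 1)
V_water = 20.9·((1.06 − 1)/(1.052 − 1) − 1)

3.2154 L


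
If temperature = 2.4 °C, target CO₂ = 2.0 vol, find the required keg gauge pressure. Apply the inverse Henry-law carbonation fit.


psi = vols/(0.01821 + 0.09011·e^(−0.04·T)) − 14.695
psi = 2.0/(0.01821 + 0.09011·e^(−0.04·2.4)) − 14.695

5.2907 psi


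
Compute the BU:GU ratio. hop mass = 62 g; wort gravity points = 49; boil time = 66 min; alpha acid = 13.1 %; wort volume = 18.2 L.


U = 1.65·0.000125^(GP/1000)·(1−e^(−0.04t))/4.15;  IBU = (α/100)·m·U·1000/V;  BU:GU = IBU/GP
U = 1.65·0.000125^(49/1000)·(1−e^(−0.04·66))/4.15 = 0.2377
IBU = (13.1/100)·62·0.2377·1000/18.2 = 106.0774
BU:GU = 106.0774/49

2.1648


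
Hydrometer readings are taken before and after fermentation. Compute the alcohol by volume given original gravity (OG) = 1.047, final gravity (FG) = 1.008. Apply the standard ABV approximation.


ABV = (OG − FG) · 131.25
ABV = (1.047 − 1.008) · 131.25

5.1187 % ABV


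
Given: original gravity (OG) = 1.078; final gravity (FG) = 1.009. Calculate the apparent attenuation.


AA = (OG − FG)/(OG − 1) · 100
AA = (1.078 − 1.009)/(1.078 − 1) · 100

88.4615 %


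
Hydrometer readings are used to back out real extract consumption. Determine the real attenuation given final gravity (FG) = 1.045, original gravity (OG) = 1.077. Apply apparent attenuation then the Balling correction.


AA = (OG−FG)/(OG−1)·100;  RA = AA·0.8192
AA = (1.077 − 1.045)/(1.077 − 1)·100 = 41.5584
RA = 41.5584·0.8192

34.0447 %


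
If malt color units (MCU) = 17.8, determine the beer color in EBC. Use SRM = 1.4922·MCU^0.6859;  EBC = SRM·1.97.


SRM = 1.4922·17.8^0.6859 = 10.7520
EBC = 10.7520·1.97

21.1815 EBC


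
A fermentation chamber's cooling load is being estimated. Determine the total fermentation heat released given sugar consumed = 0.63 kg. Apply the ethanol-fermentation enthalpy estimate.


Q = m_sugar · 590 kJ/kg
Q = 0.63 · 590

371.7000 kJ


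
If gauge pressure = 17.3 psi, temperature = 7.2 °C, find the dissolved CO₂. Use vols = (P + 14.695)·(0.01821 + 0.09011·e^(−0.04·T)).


vols = (17.3 + 14.695)·(0.01821 + 0.09011·e^(−0.04·7.2))

2.7442 volumes


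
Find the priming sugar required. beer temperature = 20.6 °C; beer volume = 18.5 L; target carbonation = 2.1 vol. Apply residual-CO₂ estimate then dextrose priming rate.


residual = 14.695·(0.01821 + 0.09011·e^(−0.04·T));  sugar = (target − residual)·4.0·V
residual = 14.695·(0.01821 + 0.09011·e^(−0.04·20.6)) = 0.8485
sugar = (2.1 − 0.8485)·4.0·18.5

92.6130 g


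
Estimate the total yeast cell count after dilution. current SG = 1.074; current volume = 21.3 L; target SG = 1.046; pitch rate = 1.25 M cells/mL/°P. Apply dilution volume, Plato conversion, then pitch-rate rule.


V_w = V·((SG_c−1)/(SG_t−1)−1);  °P = 259 − 259/SG_t;  cells = rate·(V+V_w)·°P
V_w = 21.3·((1.074−1)/(1.046−1)−1) = 12.9652
V_final = 21.3 + 12.9652 = 34.2652
°P = 259 − 259/1.046 = 11.3901
cells = 1.25·34.2652·11.3901

487.8535 billion cells


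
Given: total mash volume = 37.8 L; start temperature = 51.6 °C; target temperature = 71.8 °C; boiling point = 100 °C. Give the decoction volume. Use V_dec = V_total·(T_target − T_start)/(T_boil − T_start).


V_dec = 37.8·(71.8 − 51.6)/(100 − 51.6)

15.7760 L


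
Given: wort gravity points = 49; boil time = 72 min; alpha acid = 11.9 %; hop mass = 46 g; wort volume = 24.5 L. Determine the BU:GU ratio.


U = 1.65·0.000125^(GP/1000)·(1−e^(−0.04t))/4.15;  IBU = (α/100)·m·U·1000/V;  BU:GU = IBU/GP
U = 1.65·0.000125^(49/1000)·(1−e^(−0.04·72))/4.15 = 0.2416
IBU = (11.9/100)·46·0.2416·1000/24.5 = 53.9800
BU:GU = 53.9800/49

1.1016


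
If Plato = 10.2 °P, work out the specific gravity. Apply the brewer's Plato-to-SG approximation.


SG = 259/(259 − P)
SG = 259/(259 − 10.2)

1.0410


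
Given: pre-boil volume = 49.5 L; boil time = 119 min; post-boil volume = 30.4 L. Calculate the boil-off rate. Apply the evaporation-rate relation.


rate = (V_pre − V_post) / (t_min/60)
rate = (49.5 − 30.4) / (119/60)

9.6303 L/hr


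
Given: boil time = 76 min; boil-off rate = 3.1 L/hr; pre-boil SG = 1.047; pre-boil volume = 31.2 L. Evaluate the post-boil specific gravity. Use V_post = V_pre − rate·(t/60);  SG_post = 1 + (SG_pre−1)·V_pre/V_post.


V_post = 31.2 − 3.1·(76/60) = 27.2733
SG_post = 1 + (1.047 − 1)·31.2/27.2733

1.0538


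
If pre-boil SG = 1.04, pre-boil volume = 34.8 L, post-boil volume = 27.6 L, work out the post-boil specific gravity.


SG_post = 1 + (SG_pre − 1)·V_pre/V_post
pts_pre = (1.04 − 1)·1000 = 40.0000
pts_post = 40.0000·34.8/27.6 = 50.4348
SG_post = 1 + 50.4348/1000

1.0504


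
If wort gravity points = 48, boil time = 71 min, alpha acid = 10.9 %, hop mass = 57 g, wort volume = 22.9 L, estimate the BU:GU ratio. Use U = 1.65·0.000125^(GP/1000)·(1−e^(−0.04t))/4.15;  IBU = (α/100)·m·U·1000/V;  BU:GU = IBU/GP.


U = 1.65·0.000125^(48/1000)·(1−e^(−0.04·71))/4.15 = 0.2432
IBU = (10.9/100)·57·0.2432·1000/22.9 = 65.9793
BU:GU = 65.9793/48

1.3746


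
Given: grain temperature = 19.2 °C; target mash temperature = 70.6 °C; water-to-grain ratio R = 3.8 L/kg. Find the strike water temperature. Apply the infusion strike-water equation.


T_strike = (0.41/R)·(T_mash − T_grain) + T_mash
T_strike = (0.41/3.8)·(70.6 − 19.2) + 70.6

76.1458 °C


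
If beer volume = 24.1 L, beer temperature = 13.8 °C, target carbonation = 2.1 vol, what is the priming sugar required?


residual = 14.695·(0.01821 + 0.09011·e^(−0.04·T));  sugar = (target − residual)·4.0·V
residual = 14.695·(0.01821 + 0.09011·e^(−0.04·13.8)) = 1.0300
sugar = (2.1 − 1.0300)·4.0·24.1

103.1435 g


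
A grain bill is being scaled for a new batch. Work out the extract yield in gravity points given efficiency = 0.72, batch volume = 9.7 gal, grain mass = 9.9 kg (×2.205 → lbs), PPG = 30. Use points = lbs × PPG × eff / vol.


lbs = 9.9 × 2.205 = 21.8295
points = 21.8295 × 30 × 0.72 / 9.7

48.6100 points


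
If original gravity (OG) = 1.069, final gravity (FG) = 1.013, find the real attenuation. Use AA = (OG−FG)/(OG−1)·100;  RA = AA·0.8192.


AA = (1.069 − 1.013)/(1.069 − 1)·100 = 81.1594
RA = 81.1594·0.8192

66.4858 %


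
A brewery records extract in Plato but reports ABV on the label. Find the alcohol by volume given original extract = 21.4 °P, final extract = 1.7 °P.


SG = 259/(259 − P);  ABV = (OG − FG)·131.25
OG = 259/(259 − 21.4) = 1.0901
FG = 259/(259 − 1.7) = 1.0066
ABV = (1.0901 − 1.0066)·131.25

10.9542 % ABV


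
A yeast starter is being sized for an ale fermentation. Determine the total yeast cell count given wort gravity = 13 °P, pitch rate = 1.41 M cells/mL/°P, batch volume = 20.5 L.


cells (billions) = rate · V_L · °P
cells = 1.41 · 20.5 · 13

375.7650 billion cells


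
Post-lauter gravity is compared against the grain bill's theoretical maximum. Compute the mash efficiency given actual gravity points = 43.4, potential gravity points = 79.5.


efficiency = actual / potential × 100
efficiency = 43.4 / 79.5 × 100

54.5912 %


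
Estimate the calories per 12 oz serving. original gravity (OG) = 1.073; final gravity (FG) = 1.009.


ABW = (OG−FG)·131.25·0.79/FG;  °P = 259 − 259/SG (for OG→OE and FG→AE);  RE = 0.1808·OE + 0.8192·AE;  Cal = (6.9·ABW + 4·(RE−0.1))·FG·3.55
ABW = (1.073 − 1.009)·131.25·0.79/1.009 = 6.5768
OE = 259 − 259/1.073 = 17.6207 °P
AE = 259 − 259/1.009 = 2.3102 °P
RE = 0.1808·17.6207 + 0.8192·2.3102 = 5.0783 °P
Cal = (6.9·6.5768 + 4·(5.0783−0.1))·1.009·3.55

233.8775 kcal


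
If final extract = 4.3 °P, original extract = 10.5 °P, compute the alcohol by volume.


SG = 259/(259 − P);  ABV = (OG − FG)·131.25
OG = 259/(259 − 10.5) = 1.0423
FG = 259/(259 − 4.3) = 1.0169
ABV = (1.0423 − 1.0169)·131.25

3.3299 % ABV


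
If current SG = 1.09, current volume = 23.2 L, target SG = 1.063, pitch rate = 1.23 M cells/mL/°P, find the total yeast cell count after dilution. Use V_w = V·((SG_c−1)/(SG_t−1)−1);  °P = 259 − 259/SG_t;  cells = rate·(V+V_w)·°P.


V_w = 23.2·((1.09−1)/(1.063−1)−1) = 9.9429
V_final = 23.2 + 9.9429 = 33.1429
°P = 259 − 259/1.063 = 15.3500
cells = 1.23·33.1429·15.3500

625.7518 billion cells


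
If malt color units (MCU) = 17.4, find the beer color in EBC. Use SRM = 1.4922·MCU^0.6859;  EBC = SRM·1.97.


SRM = 1.4922·17.4^0.6859 = 10.5857
EBC = 10.5857·1.97

20.8538 EBC


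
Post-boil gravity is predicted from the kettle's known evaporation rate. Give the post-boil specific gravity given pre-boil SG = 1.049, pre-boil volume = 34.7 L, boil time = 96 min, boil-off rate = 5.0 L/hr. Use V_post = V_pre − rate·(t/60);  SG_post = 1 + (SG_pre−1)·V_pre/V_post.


V_post = 34.7 − 5.0·(96/60) = 26.7000
SG_post = 1 + (1.049 − 1)·34.7/26.7000

1.0637


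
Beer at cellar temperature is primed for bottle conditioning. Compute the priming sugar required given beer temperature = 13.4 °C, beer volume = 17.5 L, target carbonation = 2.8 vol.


residual = 14.695·(0.01821 + 0.09011·e^(−0.04·T));  sugar = (target − residual)·4.0·V
residual = 14.695·(0.01821 + 0.09011·e^(−0.04·13.4)) = 1.0423
sugar = (2.8 − 1.0423)·4.0·17.5

123.0359 g


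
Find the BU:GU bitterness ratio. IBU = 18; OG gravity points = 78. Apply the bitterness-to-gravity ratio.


BU:GU = IBU / OG_points
BU:GU = 18 / 78

0.2308


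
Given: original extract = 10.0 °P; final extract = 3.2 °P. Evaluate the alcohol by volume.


SG = 259/(259 − P);  ABV = (OG − FG)·131.25
OG = 259/(259 − 10.0) = 1.0402
FG = 259/(259 − 3.2) = 1.0125
ABV = (1.0402 − 1.0125)·131.25

3.6292 % ABV


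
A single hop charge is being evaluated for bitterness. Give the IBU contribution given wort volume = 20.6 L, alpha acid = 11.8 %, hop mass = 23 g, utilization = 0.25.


IBU = (α/100)·mass·U·1000 / V
IBU = (11.8/100)·23·0.25·1000 / 20.6

32.9369 IBU


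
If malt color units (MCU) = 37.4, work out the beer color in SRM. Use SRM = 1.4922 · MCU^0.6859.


SRM = 1.4922 · 37.4^0.6859

17.8920 SRM


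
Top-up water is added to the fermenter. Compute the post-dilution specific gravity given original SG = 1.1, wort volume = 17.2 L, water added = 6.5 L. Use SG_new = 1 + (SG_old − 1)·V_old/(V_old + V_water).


pts = (1.1 − 1)·1000·17.2/(17.2 + 6.5) = 72.5738
SG_new = 1 + 72.5738/1000

1.0726


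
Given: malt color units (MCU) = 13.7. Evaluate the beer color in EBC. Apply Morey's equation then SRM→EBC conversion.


SRM = 1.4922·MCU^0.6859;  EBC = SRM·1.97
SRM = 1.4922·13.7^0.6859 = 8.9847
EBC = 8.9847·1.97

17.6999 EBC


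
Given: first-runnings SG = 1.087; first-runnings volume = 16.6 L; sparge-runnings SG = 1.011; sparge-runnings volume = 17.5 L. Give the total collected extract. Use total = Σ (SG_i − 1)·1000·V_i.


first = (1.087 − 1)·1000·16.6 = 1444.2000
sparge = (1.011 − 1)·1000·17.5 = 192.5000
total = 1444.2000 + 192.5000

1636.7000 gravity·L


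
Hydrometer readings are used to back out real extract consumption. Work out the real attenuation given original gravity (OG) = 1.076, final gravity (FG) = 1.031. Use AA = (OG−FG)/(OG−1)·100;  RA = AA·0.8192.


AA = (1.076 − 1.031)/(1.076 − 1)·100 = 59.2105
RA = 59.2105·0.8192

48.5053 %


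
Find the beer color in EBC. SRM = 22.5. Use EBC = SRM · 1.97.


EBC = 22.5 · 1.97

44.3250 EBC
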